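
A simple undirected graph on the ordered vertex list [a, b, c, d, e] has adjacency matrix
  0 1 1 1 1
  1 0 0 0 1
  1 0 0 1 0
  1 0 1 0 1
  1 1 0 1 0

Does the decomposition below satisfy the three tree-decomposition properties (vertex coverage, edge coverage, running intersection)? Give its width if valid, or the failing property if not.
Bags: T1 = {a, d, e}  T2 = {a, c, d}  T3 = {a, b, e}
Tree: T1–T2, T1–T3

Every vertex of G appears in some bag (union = {a, b, c, d, e}); every edge is covered by a bag; and for each vertex v the set of bags containing v is connected in the bag tree. The decomposition is therefore valid. The largest bag has 3 vertices, so the width is 2.

Yes; width 2.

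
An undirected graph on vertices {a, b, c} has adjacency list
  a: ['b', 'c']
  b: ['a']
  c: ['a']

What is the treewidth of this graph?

1

A width-1 tree decomposition is:
Bags: B1 = {a, c}  B2 = {a, b}
Tree: B1–B2
Each bag holds 2 vertices, so the decomposition has width 1, which upper-bounds the treewidth. G has an edge, so its treewidth is at least 1. Hence tw(G) = 1 exactly.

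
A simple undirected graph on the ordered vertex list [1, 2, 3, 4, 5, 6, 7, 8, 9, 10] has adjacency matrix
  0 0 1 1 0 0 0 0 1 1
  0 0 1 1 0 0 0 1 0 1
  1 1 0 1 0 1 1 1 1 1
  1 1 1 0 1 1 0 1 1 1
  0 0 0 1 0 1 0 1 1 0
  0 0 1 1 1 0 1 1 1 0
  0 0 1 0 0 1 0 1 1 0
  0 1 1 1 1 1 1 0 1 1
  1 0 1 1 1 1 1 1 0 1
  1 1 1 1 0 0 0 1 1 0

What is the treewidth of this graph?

4

A width-4 tree decomposition is:
Bags: B1 = {3, 4, 6, 8, 9}  B2 = {3, 4, 8, 9, 10}  B3 = {1, 3, 4, 9, 10}  B4 = {3, 6, 7, 8, 9}  B5 = {4, 5, 6, 8, 9}  B6 = {2, 3, 4, 8, 10}
Tree: B1–B2, B2–B3, B1–B4, B1–B5, B2–B6
The largest bag has 5 vertices, giving width 4; this decomposition certifies tw(G) ≤ 4. Conversely, {3, 4, 8, 9, 10} is a clique of size 5, and the vertices of any clique must share a bag in every tree decomposition; so some bag has ≥ 5 vertices and tw(G) ≥ 4. Hence tw(G) = 4 exactly.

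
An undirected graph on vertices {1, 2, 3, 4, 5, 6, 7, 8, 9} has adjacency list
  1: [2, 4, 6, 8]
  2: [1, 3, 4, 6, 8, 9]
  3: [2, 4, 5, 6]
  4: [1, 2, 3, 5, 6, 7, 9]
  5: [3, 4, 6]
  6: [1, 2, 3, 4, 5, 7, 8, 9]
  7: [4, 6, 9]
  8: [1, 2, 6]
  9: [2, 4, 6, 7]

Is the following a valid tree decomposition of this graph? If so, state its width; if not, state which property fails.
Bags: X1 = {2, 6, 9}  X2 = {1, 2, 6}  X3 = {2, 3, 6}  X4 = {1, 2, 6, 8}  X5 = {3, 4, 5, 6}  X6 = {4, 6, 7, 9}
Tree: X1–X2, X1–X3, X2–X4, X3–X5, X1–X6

No — edge (4,2) lies in no bag.

A tree decomposition must satisfy three properties: every vertex lies in some bag; for every edge, both endpoints lie together in some bag; and for every vertex, the bags containing it form a connected subtree. Here edge (4,2) lies in no bag, so the decomposition is invalid.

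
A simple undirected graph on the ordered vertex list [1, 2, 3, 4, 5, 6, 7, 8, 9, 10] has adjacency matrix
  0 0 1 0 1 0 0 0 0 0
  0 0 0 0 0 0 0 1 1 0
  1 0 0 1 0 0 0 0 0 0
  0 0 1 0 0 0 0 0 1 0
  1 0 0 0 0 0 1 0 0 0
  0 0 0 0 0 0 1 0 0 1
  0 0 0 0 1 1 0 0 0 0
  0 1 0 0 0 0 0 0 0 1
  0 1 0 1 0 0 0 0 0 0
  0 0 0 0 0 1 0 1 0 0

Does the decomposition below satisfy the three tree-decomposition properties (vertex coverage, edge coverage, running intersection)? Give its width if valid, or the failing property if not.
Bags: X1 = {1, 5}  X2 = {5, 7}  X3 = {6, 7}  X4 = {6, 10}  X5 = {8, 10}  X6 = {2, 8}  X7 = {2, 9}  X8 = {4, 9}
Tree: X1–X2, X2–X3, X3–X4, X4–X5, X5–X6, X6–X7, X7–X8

A tree decomposition must satisfy three properties: every vertex lies in some bag; for every edge, both endpoints lie together in some bag; and for every vertex, the bags containing it form a connected subtree. Here vertex 3 appears in no bag, so the decomposition is invalid.

No — vertex 3 appears in no bag.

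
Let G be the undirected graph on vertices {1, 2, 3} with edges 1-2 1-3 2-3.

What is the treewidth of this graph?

A width-2 tree decomposition is:
Bags: B1 = {1, 2, 3}
Tree: (single bag)
With just one bag of size 3, the width is 3 − 1 = 2, so tw(G) ≤ 2. For the lower bound, the 3 vertices {1, 2, 3} are pairwise adjacent, and any tree decomposition puts a clique entirely inside one bag — forcing width ≥ 2. Therefore the treewidth is 2.

2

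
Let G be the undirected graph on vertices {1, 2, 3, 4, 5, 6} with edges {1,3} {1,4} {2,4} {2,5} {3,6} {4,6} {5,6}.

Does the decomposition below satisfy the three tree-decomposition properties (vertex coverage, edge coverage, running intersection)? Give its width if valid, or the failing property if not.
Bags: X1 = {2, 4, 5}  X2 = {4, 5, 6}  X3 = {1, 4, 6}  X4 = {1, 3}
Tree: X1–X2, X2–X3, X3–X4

No — edge (6,3) lies in no bag.

A tree decomposition must satisfy three properties: every vertex lies in some bag; for every edge, both endpoints lie together in some bag; and for every vertex, the bags containing it form a connected subtree. Here edge (6,3) lies in no bag, so the decomposition is invalid.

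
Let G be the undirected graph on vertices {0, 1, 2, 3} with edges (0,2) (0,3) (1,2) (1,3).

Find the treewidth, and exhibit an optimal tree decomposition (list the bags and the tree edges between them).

Treewidth 2.
One such decomposition:
Bags: B1 = {0, 1, 3}  B2 = {0, 1, 2}
Tree: B1–B2

The largest bag has 3 vertices, giving width 2; this decomposition certifies tw(G) ≤ 2. Since 1–3–0–2–1 is a cycle in G, G is not acyclic. Forests are exactly the graphs of treewidth ≤ 1, so tw(G) ≥ 2. The upper and lower bounds meet at 2, so that is the treewidth.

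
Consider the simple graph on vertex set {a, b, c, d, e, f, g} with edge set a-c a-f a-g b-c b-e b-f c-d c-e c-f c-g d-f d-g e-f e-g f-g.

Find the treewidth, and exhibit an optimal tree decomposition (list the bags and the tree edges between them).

Treewidth 3.
Bags: B1 = {b, c, e, f}  B2 = {c, e, f, g}  B3 = {c, d, f, g}  B4 = {a, c, f, g}
Tree: B1–B2, B2–B3, B2–B4

Each bag holds 4 vertices, so the decomposition has width 3, which upper-bounds the treewidth. Conversely, {c, d, f, g} is a clique of size 4, and the vertices of any clique must share a bag in every tree decomposition; so some bag has ≥ 4 vertices and tw(G) ≥ 3. Hence tw(G) = 3 exactly.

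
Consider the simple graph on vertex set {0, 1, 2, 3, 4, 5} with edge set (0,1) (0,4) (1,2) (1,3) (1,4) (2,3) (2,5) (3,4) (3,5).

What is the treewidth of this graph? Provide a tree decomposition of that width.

Treewidth 2.
Bags: B1 = {1, 3, 4}  B2 = {0, 1, 4}  B3 = {1, 2, 3}  B4 = {2, 3, 5}
Tree: B1–B2, B1–B3, B3–B4

Every bag has size at most 3, so the width is 3 − 1 = 2 and tw(G) ≤ 2. For the lower bound, the 3 vertices {0, 1, 4} are pairwise adjacent, and any tree decomposition puts a clique entirely inside one bag — forcing width ≥ 2. The upper and lower bounds meet at 2, so that is the treewidth.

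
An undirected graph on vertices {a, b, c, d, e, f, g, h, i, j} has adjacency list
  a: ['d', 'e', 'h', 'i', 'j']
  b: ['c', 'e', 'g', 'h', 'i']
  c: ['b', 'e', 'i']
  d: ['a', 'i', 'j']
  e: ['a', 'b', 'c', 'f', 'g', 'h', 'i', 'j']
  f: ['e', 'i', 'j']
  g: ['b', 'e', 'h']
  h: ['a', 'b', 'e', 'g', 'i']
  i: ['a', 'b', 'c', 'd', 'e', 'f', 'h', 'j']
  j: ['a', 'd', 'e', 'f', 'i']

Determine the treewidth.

A width-3 tree decomposition is:
Bags: B1 = {a, e, h, i}  B2 = {a, e, i, j}  B3 = {a, d, i, j}  B4 = {b, e, h, i}  B5 = {b, e, g, h}  B6 = {e, f, i, j}  B7 = {b, c, e, i}
Tree: B1–B2, B2–B3, B1–B4, B4–B5, B2–B6, B4–B7
The largest bag has 4 vertices, giving width 3; this decomposition certifies tw(G) ≤ 3. On the other hand G contains the 4-clique {b, e, g, h}. A clique must lie in a single bag of any decomposition, so no decomposition can have width below 3. Therefore the treewidth is 3.

3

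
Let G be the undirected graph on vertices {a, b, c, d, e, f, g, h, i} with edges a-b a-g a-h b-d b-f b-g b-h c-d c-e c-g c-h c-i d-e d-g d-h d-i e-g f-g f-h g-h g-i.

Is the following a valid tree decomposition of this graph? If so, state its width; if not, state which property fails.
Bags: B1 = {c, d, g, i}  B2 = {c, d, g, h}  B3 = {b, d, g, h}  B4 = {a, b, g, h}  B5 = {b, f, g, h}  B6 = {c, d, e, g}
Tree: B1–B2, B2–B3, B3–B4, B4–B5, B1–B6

Every vertex of G appears in some bag (union = {a, b, c, d, e, f, g, h, i}); every edge is covered by a bag; and for each vertex v the set of bags containing v is connected in the bag tree. The decomposition is therefore valid. The largest bag has 4 vertices, so the width is 3.

Yes; width 3.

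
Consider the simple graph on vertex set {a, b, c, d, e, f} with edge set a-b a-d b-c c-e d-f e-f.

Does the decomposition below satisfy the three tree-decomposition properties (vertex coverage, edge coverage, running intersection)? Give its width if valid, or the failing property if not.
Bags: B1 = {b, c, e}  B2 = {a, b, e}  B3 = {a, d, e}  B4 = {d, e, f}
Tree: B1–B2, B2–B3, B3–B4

Checking the three conditions: (i) the bags cover all of {a, b, c, d, e, f}; (ii) for each edge, some bag contains both endpoints; (iii) the bags containing any fixed vertex form a subtree. All hold, so the decomposition is valid with width 3 − 1 = 2.

Yes; width 2.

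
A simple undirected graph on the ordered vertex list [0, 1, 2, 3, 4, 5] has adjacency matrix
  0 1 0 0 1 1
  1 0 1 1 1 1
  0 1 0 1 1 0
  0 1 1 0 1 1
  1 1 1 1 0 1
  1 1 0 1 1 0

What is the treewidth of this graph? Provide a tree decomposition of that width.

The largest bag has 4 vertices, giving width 3; this decomposition certifies tw(G) ≤ 3. For the lower bound, the 4 vertices {0, 1, 4, 5} are pairwise adjacent, and any tree decomposition puts a clique entirely inside one bag — forcing width ≥ 3. Combining the bounds, tw(G) = 3.

Treewidth 3.
Bags: B1 = {1, 3, 4, 5}  B2 = {0, 1, 4, 5}  B3 = {1, 2, 3, 4}
Tree: B1–B2, B1–B3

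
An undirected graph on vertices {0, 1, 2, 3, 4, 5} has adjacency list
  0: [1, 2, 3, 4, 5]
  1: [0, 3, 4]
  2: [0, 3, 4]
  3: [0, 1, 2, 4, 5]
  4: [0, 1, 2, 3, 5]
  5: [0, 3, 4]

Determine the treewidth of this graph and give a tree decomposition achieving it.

Treewidth 3.
Bags: B1 = {0, 3, 4, 5}  B2 = {0, 2, 3, 4}  B3 = {0, 1, 3, 4}
Tree: B1–B2, B1–B3

Each bag holds 4 vertices, so the decomposition has width 3, which upper-bounds the treewidth. Conversely, {0, 1, 3, 4} is a clique of size 4, and the vertices of any clique must share a bag in every tree decomposition; so some bag has ≥ 4 vertices and tw(G) ≥ 3. Hence tw(G) = 3 exactly.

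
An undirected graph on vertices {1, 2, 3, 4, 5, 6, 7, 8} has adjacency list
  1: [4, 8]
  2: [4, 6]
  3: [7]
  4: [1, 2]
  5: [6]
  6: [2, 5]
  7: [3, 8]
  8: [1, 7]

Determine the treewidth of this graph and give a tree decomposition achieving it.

Treewidth 1.
One such decomposition:
Bags: B1 = {3, 7}  B2 = {7, 8}  B3 = {1, 8}  B4 = {1, 4}  B5 = {2, 4}  B6 = {2, 6}  B7 = {5, 6}
Tree: B1–B2, B2–B3, B3–B4, B4–B5, B5–B6, B6–B7

Every bag has size at most 2, so the width is 2 − 1 = 1 and tw(G) ≤ 1. Since G has at least one edge (e.g. 3–7), it is not an edgeless graph, so tw(G) ≥ 1. Combining the bounds, tw(G) = 1.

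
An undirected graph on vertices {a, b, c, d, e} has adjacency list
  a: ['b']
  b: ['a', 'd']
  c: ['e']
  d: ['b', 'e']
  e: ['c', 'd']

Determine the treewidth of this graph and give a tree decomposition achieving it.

Each bag holds 2 vertices, so the decomposition has width 1, which upper-bounds the treewidth. G has an edge, so its treewidth is at least 1. Combining the bounds, tw(G) = 1.

Treewidth 1.
One such decomposition:
Bags: B1 = {a, b}  B2 = {b, d}  B3 = {d, e}  B4 = {c, e}
Tree: B1–B2, B2–B3, B3–B4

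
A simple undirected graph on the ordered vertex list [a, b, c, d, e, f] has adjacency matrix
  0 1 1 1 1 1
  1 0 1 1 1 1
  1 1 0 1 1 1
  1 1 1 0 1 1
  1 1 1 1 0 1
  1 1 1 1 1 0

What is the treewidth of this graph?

5

A width-5 tree decomposition is:
Bags: B1 = {a, b, c, d, e, f}
Tree: (single bag)
With just one bag of size 6, the width is 6 − 1 = 5, so tw(G) ≤ 5. On the other hand G contains the 6-clique {a, b, c, d, e, f}. A clique must lie in a single bag of any decomposition, so no decomposition can have width below 5. Therefore the treewidth is 5.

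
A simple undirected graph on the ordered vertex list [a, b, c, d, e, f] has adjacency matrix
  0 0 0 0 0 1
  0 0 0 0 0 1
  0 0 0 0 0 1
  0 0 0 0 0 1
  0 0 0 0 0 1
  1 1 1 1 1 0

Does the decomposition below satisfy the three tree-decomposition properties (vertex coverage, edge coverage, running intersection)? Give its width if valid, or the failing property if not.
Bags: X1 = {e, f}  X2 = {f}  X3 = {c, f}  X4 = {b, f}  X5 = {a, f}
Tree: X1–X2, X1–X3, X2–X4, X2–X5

No — vertex d appears in no bag.

A tree decomposition must satisfy three properties: every vertex lies in some bag; for every edge, both endpoints lie together in some bag; and for every vertex, the bags containing it form a connected subtree. Here vertex d appears in no bag, so the decomposition is invalid.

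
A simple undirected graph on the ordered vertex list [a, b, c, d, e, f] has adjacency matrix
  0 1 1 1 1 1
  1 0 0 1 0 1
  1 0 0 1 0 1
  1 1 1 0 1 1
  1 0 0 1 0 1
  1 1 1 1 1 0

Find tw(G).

A width-3 tree decomposition is:
Bags: B1 = {a, c, d, f}  B2 = {a, b, d, f}  B3 = {a, d, e, f}
Tree: B1–B2, B1–B3
Each bag holds 4 vertices, so the decomposition has width 3, which upper-bounds the treewidth. Conversely, {a, d, e, f} is a clique of size 4, and the vertices of any clique must share a bag in every tree decomposition; so some bag has ≥ 4 vertices and tw(G) ≥ 3. Combining the bounds, tw(G) = 3.

3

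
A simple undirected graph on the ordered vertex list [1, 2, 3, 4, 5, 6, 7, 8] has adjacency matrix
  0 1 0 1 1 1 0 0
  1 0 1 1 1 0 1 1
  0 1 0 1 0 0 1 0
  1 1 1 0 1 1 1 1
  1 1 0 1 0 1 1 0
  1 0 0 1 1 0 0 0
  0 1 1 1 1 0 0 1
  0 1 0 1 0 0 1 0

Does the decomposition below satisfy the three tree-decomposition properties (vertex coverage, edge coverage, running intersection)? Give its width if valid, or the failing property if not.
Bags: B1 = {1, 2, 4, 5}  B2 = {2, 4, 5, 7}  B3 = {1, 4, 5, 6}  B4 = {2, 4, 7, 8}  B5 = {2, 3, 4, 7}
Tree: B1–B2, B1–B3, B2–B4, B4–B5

Every vertex of G appears in some bag (union = {1, 2, 3, 4, 5, 6, 7, 8}); every edge is covered by a bag; and for each vertex v the set of bags containing v is connected in the bag tree. The decomposition is therefore valid. The largest bag has 4 vertices, so the width is 3.

Yes; width 3.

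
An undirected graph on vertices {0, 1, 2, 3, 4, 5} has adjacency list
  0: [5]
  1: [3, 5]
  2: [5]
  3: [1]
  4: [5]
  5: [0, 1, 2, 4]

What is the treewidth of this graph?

1

A width-1 tree decomposition is:
Bags: B1 = {0, 5}  B2 = {4, 5}  B3 = {2, 5}  B4 = {1, 5}  B5 = {1, 3}
Tree: B1–B2, B1–B3, B1–B4, B4–B5
Every bag has size at most 2, so the width is 2 − 1 = 1 and tw(G) ≤ 1. Since G has at least one edge (e.g. 0–5), it is not an edgeless graph, so tw(G) ≥ 1. Combining the bounds, tw(G) = 1.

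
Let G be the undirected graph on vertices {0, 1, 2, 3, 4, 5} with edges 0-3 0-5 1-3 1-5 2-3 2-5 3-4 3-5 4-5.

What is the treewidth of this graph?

2

A width-2 tree decomposition is:
Bags: B1 = {1, 3, 5}  B2 = {0, 3, 5}  B3 = {3, 4, 5}  B4 = {2, 3, 5}
Tree: B1–B2, B2–B3, B1–B4
The largest bag has 3 vertices, giving width 2; this decomposition certifies tw(G) ≤ 2. For the lower bound, the 3 vertices {0, 3, 5} are pairwise adjacent, and any tree decomposition puts a clique entirely inside one bag — forcing width ≥ 2. The upper and lower bounds meet at 2, so that is the treewidth.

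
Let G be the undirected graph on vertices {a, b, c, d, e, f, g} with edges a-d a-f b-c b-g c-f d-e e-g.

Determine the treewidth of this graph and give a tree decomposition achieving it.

Each bag holds 3 vertices, so the decomposition has width 2, which upper-bounds the treewidth. For the lower bound, G contains the cycle a–d–e–g–b–c–f–a, so G is not a forest; only forests have treewidth ≤ 1, hence tw(G) ≥ 2. Combining the bounds, tw(G) = 2.

Treewidth 2.
Bags: B1 = {a, d, e}  B2 = {a, e, g}  B3 = {a, b, g}  B4 = {a, b, c}  B5 = {a, c, f}
Tree: B1–B2, B2–B3, B3–B4, B4–B5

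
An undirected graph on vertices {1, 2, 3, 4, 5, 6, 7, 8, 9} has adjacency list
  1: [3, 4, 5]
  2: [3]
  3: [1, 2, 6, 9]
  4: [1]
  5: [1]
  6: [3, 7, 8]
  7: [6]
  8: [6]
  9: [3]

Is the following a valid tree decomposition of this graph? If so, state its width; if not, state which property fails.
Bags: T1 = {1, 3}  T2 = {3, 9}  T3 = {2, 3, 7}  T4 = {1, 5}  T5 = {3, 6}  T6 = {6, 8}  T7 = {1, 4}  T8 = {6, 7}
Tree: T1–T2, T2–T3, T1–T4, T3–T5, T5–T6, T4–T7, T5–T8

No — bags containing vertex 7 are not connected in the tree.

A tree decomposition must satisfy three properties: every vertex lies in some bag; for every edge, both endpoints lie together in some bag; and for every vertex, the bags containing it form a connected subtree. Here bags containing vertex 7 are not connected in the tree, so the decomposition is invalid.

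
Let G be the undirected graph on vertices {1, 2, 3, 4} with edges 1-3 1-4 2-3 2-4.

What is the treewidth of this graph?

2

A width-2 tree decomposition is:
Bags: B1 = {1, 2, 4}  B2 = {1, 2, 3}
Tree: B1–B2
The largest bag has 3 vertices, giving width 2; this decomposition certifies tw(G) ≤ 2. For the lower bound, G contains the cycle 2–4–1–3–2, so G is not a forest; only forests have treewidth ≤ 1, hence tw(G) ≥ 2. Hence tw(G) = 2 exactly.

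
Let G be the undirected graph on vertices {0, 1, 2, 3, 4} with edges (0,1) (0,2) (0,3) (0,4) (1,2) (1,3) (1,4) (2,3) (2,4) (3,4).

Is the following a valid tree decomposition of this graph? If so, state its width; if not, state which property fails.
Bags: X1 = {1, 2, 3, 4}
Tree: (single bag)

No — vertex 0 appears in no bag.

A tree decomposition must satisfy three properties: every vertex lies in some bag; for every edge, both endpoints lie together in some bag; and for every vertex, the bags containing it form a connected subtree. Here vertex 0 appears in no bag, so the decomposition is invalid.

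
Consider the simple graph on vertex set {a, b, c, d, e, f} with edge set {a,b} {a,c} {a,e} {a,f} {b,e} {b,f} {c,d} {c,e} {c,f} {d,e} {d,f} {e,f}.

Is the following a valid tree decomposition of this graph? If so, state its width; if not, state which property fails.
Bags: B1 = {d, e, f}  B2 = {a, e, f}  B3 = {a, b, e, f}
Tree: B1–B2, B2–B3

No — vertex c appears in no bag.

A tree decomposition must satisfy three properties: every vertex lies in some bag; for every edge, both endpoints lie together in some bag; and for every vertex, the bags containing it form a connected subtree. Here vertex c appears in no bag, so the decomposition is invalid.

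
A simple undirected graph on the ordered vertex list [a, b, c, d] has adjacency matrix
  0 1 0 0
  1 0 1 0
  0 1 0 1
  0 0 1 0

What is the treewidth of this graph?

1

A width-1 tree decomposition is:
Bags: B1 = {a, b}  B2 = {b, c}  B3 = {c, d}
Tree: B1–B2, B2–B3
The largest bag has 2 vertices, giving width 1; this decomposition certifies tw(G) ≤ 1. G has an edge, so its treewidth is at least 1. Hence tw(G) = 1 exactly.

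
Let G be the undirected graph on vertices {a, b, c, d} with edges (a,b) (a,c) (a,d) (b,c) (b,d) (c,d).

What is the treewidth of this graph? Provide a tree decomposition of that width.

A single bag containing all 4 vertices is trivially a valid decomposition of width 3. On the other hand G contains the 4-clique {a, b, c, d}. A clique must lie in a single bag of any decomposition, so no decomposition can have width below 3. Hence tw(G) = 3 exactly.

Treewidth 3.
Bags: B1 = {a, b, c, d}
Tree: (single bag)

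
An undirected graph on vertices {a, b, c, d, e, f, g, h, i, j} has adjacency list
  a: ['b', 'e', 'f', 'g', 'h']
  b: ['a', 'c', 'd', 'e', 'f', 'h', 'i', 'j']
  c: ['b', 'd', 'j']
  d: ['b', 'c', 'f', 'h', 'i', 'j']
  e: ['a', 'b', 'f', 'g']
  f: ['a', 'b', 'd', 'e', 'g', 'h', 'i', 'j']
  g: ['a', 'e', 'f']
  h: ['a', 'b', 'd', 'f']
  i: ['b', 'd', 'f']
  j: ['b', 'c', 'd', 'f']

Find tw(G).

A width-3 tree decomposition is:
Bags: B1 = {b, d, f, i}  B2 = {b, d, f, h}  B3 = {b, d, f, j}  B4 = {a, b, f, h}  B5 = {a, b, e, f}  B6 = {b, c, d, j}  B7 = {a, e, f, g}
Tree: B1–B2, B1–B3, B2–B4, B4–B5, B3–B6, B5–B7
The largest bag has 4 vertices, giving width 3; this decomposition certifies tw(G) ≤ 3. On the other hand G contains the 4-clique {b, c, d, j}. A clique must lie in a single bag of any decomposition, so no decomposition can have width below 3. The upper and lower bounds meet at 3, so that is the treewidth.

3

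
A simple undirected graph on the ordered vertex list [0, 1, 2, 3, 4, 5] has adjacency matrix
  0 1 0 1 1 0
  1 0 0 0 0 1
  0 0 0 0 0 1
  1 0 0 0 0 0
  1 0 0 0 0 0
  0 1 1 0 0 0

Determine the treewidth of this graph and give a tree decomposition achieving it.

Treewidth 1.
Bags: B1 = {1, 5}  B2 = {0, 1}  B3 = {0, 4}  B4 = {2, 5}  B5 = {0, 3}
Tree: B1–B2, B2–B3, B1–B4, B3–B5

The largest bag has 2 vertices, giving width 1; this decomposition certifies tw(G) ≤ 1. Since G has at least one edge (e.g. 5–1), it is not an edgeless graph, so tw(G) ≥ 1. Therefore the treewidth is 1.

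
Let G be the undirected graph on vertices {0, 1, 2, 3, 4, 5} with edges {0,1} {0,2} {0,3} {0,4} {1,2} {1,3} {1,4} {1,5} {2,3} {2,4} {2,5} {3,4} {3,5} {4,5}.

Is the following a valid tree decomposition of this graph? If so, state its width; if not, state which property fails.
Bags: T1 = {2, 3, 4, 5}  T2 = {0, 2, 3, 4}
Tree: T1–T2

A tree decomposition must satisfy three properties: every vertex lies in some bag; for every edge, both endpoints lie together in some bag; and for every vertex, the bags containing it form a connected subtree. Here vertex 1 appears in no bag, so the decomposition is invalid.

No — vertex 1 appears in no bag.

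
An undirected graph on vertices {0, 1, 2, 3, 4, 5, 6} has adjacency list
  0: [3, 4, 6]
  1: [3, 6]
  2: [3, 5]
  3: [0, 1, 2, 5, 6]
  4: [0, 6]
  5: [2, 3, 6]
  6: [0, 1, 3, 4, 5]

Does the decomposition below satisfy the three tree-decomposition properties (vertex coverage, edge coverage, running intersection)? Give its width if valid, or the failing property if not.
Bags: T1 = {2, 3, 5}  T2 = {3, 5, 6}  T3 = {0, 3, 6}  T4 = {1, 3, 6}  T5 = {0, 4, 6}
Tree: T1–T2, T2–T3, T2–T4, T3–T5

Yes; width 2.

Vertex coverage: the bags together contain {0, 1, 2, 3, 4, 5, 6}, the full vertex set. Edge coverage: each edge of G has both endpoints in at least one bag. Running intersection: for every vertex, the bags containing it form a connected subtree. All three properties hold, so this is a valid tree decomposition of width max|bag| − 1 = 2, and hence tw(G) ≤ 2.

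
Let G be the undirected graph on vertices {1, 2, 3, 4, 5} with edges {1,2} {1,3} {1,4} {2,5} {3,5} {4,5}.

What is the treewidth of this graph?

2

A width-2 tree decomposition is:
Bags: B1 = {1, 4, 5}  B2 = {1, 2, 5}  B3 = {1, 3, 5}
Tree: B1–B2, B2–B3
The largest bag has 3 vertices, giving width 2; this decomposition certifies tw(G) ≤ 2. For the lower bound, G contains the cycle 4–1–2–5–4, so G is not a forest; only forests have treewidth ≤ 1, hence tw(G) ≥ 2. Hence tw(G) = 2 exactly.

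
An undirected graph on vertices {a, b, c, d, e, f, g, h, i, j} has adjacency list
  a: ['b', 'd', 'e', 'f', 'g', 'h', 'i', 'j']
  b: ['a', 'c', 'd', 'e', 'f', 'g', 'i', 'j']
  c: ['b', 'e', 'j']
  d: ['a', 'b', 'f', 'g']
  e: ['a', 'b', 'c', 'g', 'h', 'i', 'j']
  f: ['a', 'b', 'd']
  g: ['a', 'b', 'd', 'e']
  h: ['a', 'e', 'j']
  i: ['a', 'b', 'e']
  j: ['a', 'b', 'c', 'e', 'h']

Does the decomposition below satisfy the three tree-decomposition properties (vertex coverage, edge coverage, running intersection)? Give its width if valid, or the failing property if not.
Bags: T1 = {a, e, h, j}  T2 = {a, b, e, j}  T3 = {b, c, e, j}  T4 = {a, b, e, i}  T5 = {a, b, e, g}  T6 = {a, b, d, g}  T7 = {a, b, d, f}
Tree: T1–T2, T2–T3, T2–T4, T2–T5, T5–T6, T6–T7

Yes; width 3.

Vertex coverage: the bags together contain {a, b, c, d, e, f, g, h, i, j}, the full vertex set. Edge coverage: each edge of G has both endpoints in at least one bag. Running intersection: for every vertex, the bags containing it form a connected subtree. All three properties hold, so this is a valid tree decomposition of width max|bag| − 1 = 3, and hence tw(G) ≤ 3.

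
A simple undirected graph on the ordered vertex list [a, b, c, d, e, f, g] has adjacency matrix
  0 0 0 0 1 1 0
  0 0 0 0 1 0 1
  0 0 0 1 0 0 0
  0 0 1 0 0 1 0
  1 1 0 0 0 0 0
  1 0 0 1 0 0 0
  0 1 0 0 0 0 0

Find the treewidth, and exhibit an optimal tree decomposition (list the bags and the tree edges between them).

Every bag has size at most 2, so the width is 2 − 1 = 1 and tw(G) ≤ 1. Since G has at least one edge (e.g. c–d), it is not an edgeless graph, so tw(G) ≥ 1. The upper and lower bounds meet at 1, so that is the treewidth.

Treewidth 1.
One optimal decomposition is:
Bags: B1 = {c, d}  B2 = {d, f}  B3 = {a, f}  B4 = {a, e}  B5 = {b, e}  B6 = {b, g}
Tree: B1–B2, B2–B3, B3–B4, B4–B5, B5–B6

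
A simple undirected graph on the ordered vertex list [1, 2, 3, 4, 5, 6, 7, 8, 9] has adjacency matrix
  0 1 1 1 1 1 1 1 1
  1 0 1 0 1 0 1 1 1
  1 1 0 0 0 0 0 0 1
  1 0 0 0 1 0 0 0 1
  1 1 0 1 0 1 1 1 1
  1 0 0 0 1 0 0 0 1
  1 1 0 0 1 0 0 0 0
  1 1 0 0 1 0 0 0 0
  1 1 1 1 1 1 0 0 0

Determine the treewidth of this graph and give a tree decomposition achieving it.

Each bag holds 4 vertices, so the decomposition has width 3, which upper-bounds the treewidth. Conversely, {1, 2, 3, 9} is a clique of size 4, and the vertices of any clique must share a bag in every tree decomposition; so some bag has ≥ 4 vertices and tw(G) ≥ 3. Therefore the treewidth is 3.

Treewidth 3.
One optimal decomposition is:
Bags: B1 = {1, 2, 5, 9}  B2 = {1, 5, 6, 9}  B3 = {1, 2, 5, 8}  B4 = {1, 2, 5, 7}  B5 = {1, 4, 5, 9}  B6 = {1, 2, 3, 9}
Tree: B1–B2, B1–B3, B3–B4, B1–B5, B1–B6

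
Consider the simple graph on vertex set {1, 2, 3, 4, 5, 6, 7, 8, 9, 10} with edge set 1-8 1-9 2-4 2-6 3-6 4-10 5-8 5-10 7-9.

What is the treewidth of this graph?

1

A width-1 tree decomposition is:
Bags: B1 = {3, 6}  B2 = {2, 6}  B3 = {2, 4}  B4 = {4, 10}  B5 = {5, 10}  B6 = {5, 8}  B7 = {1, 8}  B8 = {1, 9}  B9 = {7, 9}
Tree: B1–B2, B2–B3, B3–B4, B4–B5, B5–B6, B6–B7, B7–B8, B8–B9
The largest bag has 2 vertices, giving width 1; this decomposition certifies tw(G) ≤ 1. G has an edge, so its treewidth is at least 1. Hence tw(G) = 1 exactly.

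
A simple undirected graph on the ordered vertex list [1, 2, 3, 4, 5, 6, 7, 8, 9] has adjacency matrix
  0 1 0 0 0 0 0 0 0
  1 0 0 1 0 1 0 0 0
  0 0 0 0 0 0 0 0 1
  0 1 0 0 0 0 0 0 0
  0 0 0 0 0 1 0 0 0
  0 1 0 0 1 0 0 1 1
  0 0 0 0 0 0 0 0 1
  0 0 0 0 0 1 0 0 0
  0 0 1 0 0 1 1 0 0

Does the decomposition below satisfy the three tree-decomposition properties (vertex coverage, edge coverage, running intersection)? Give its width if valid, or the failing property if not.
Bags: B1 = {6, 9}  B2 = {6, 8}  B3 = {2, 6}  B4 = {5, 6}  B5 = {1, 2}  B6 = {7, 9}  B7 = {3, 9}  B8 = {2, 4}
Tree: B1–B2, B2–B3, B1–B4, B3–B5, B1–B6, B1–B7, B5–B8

Yes; width 1.

Vertex coverage: the bags together contain {1, 2, 3, 4, 5, 6, 7, 8, 9}, the full vertex set. Edge coverage: each edge of G has both endpoints in at least one bag. Running intersection: for every vertex, the bags containing it form a connected subtree. All three properties hold, so this is a valid tree decomposition of width max|bag| − 1 = 1, and hence tw(G) ≤ 1.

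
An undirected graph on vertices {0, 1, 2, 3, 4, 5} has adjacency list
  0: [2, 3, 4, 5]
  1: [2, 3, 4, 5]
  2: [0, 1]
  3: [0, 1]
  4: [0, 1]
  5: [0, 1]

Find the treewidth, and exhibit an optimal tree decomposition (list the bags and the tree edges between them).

The largest bag has 3 vertices, giving width 2; this decomposition certifies tw(G) ≤ 2. For the lower bound, G contains the cycle 3–0–5–1–3, so G is not a forest; only forests have treewidth ≤ 1, hence tw(G) ≥ 2. Therefore the treewidth is 2.

Treewidth 2.
Bags: B1 = {0, 1, 3}  B2 = {0, 1, 5}  B3 = {0, 1, 4}  B4 = {0, 1, 2}
Tree: B1–B2, B2–B3, B3–B4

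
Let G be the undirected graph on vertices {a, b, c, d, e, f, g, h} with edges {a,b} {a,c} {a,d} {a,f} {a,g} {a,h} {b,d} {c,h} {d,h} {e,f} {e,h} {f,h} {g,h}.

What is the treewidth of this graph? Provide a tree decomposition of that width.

Treewidth 2.
One optimal decomposition is:
Bags: B1 = {a, f, h}  B2 = {e, f, h}  B3 = {a, g, h}  B4 = {a, d, h}  B5 = {a, c, h}  B6 = {a, b, d}
Tree: B1–B2, B1–B3, B1–B4, B1–B5, B4–B6

Each bag holds 3 vertices, so the decomposition has width 2, which upper-bounds the treewidth. On the other hand G contains the 3-clique {e, f, h}. A clique must lie in a single bag of any decomposition, so no decomposition can have width below 2. Hence tw(G) = 2 exactly.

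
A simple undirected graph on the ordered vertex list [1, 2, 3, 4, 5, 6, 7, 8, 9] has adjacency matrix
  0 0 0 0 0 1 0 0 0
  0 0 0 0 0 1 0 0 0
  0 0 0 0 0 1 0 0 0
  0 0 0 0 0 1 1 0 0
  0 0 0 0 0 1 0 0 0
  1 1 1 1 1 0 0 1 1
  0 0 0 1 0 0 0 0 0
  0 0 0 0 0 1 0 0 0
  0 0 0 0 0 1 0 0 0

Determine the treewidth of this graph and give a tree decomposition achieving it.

Treewidth 1.
One such decomposition:
Bags: B1 = {1, 6}  B2 = {2, 6}  B3 = {6, 9}  B4 = {5, 6}  B5 = {3, 6}  B6 = {4, 6}  B7 = {4, 7}  B8 = {6, 8}
Tree: B1–B2, B2–B3, B2–B4, B4–B5, B2–B6, B6–B7, B3–B8

The largest bag has 2 vertices, giving width 1; this decomposition certifies tw(G) ≤ 1. Since G has at least one edge (e.g. 6–1), it is not an edgeless graph, so tw(G) ≥ 1. Combining the bounds, tw(G) = 1.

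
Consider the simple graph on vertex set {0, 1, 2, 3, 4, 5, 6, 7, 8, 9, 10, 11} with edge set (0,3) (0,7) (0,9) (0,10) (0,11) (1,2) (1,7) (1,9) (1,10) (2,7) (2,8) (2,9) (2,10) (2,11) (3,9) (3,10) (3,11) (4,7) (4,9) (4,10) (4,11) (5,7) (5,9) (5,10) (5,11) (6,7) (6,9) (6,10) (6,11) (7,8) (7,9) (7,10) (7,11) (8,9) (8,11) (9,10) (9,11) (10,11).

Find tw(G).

4

A width-4 tree decomposition is:
Bags: B1 = {0, 7, 9, 10, 11}  B2 = {2, 7, 9, 10, 11}  B3 = {4, 7, 9, 10, 11}  B4 = {1, 2, 7, 9, 10}  B5 = {5, 7, 9, 10, 11}  B6 = {6, 7, 9, 10, 11}  B7 = {2, 7, 8, 9, 11}  B8 = {0, 3, 9, 10, 11}
Tree: B1–B2, B2–B3, B2–B4, B1–B5, B1–B6, B2–B7, B1–B8
The largest bag has 5 vertices, giving width 4; this decomposition certifies tw(G) ≤ 4. For the lower bound, the 5 vertices {0, 3, 9, 10, 11} are pairwise adjacent, and any tree decomposition puts a clique entirely inside one bag — forcing width ≥ 4. The upper and lower bounds meet at 4, so that is the treewidth.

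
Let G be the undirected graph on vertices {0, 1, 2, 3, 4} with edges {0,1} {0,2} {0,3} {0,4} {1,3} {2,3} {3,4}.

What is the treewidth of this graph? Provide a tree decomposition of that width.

Treewidth 2.
One optimal decomposition is:
Bags: B1 = {0, 1, 3}  B2 = {0, 2, 3}  B3 = {0, 3, 4}
Tree: B1–B2, B1–B3

The largest bag has 3 vertices, giving width 2; this decomposition certifies tw(G) ≤ 2. Conversely, {0, 1, 3} is a clique of size 3, and the vertices of any clique must share a bag in every tree decomposition; so some bag has ≥ 3 vertices and tw(G) ≥ 2. Combining the bounds, tw(G) = 2.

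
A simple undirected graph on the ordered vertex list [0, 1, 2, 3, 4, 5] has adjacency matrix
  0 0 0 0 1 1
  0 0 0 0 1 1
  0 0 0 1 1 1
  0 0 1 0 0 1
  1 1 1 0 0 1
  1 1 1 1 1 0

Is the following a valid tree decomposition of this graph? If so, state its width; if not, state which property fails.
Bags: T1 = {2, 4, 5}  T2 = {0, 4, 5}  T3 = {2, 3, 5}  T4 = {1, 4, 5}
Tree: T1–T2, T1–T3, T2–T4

Checking the three conditions: (i) the bags cover all of {0, 1, 2, 3, 4, 5}; (ii) for each edge, some bag contains both endpoints; (iii) the bags containing any fixed vertex form a subtree. All hold, so the decomposition is valid with width 3 − 1 = 2.

Yes; width 2.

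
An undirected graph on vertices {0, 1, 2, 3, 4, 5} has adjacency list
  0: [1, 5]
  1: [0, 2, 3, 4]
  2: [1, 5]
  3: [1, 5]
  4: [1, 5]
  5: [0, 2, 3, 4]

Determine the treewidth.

2

A width-2 tree decomposition is:
Bags: B1 = {1, 3, 5}  B2 = {1, 2, 5}  B3 = {1, 4, 5}  B4 = {0, 1, 5}
Tree: B1–B2, B2–B3, B3–B4
The largest bag has 3 vertices, giving width 2; this decomposition certifies tw(G) ≤ 2. For the lower bound, G contains the cycle 3–1–2–5–3, so G is not a forest; only forests have treewidth ≤ 1, hence tw(G) ≥ 2. Therefore the treewidth is 2.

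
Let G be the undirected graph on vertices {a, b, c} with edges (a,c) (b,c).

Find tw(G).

A width-1 tree decomposition is:
Bags: B1 = {b, c}  B2 = {a, c}
Tree: B1–B2
Each bag holds 2 vertices, so the decomposition has width 1, which upper-bounds the treewidth. Any graph with an edge has treewidth ≥ 1, and G has the edge c–b. Combining the bounds, tw(G) = 1.

1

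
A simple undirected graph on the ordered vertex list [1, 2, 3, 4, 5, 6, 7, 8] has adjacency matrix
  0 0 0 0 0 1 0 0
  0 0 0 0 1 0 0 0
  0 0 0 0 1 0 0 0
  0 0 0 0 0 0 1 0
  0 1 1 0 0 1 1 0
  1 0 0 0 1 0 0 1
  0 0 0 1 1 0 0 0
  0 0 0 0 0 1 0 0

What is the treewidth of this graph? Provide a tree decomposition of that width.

Treewidth 1.
Bags: B1 = {3, 5}  B2 = {5, 6}  B3 = {5, 7}  B4 = {6, 8}  B5 = {4, 7}  B6 = {1, 6}  B7 = {2, 5}
Tree: B1–B2, B1–B3, B2–B4, B3–B5, B2–B6, B2–B7

The largest bag has 2 vertices, giving width 1; this decomposition certifies tw(G) ≤ 1. Any graph with an edge has treewidth ≥ 1, and G has the edge 3–5. Therefore the treewidth is 1.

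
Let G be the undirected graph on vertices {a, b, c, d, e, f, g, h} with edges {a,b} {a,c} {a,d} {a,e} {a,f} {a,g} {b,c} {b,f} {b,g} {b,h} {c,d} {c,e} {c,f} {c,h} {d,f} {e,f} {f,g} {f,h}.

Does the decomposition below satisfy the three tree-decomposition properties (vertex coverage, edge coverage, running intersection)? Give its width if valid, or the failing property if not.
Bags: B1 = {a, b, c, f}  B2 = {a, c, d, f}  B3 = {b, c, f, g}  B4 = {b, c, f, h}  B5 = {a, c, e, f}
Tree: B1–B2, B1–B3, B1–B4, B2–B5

A tree decomposition must satisfy three properties: every vertex lies in some bag; for every edge, both endpoints lie together in some bag; and for every vertex, the bags containing it form a connected subtree. Here edge (a,g) lies in no bag, so the decomposition is invalid.

No — edge (a,g) lies in no bag.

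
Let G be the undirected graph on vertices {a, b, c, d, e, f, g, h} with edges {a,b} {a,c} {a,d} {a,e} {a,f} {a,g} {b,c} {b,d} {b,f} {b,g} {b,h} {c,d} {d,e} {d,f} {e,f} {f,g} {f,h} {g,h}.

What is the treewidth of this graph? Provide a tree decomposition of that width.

The largest bag has 4 vertices, giving width 3; this decomposition certifies tw(G) ≤ 3. Conversely, {a, b, c, d} is a clique of size 4, and the vertices of any clique must share a bag in every tree decomposition; so some bag has ≥ 4 vertices and tw(G) ≥ 3. Hence tw(G) = 3 exactly.

Treewidth 3.
One such decomposition:
Bags: B1 = {b, f, g, h}  B2 = {a, b, f, g}  B3 = {a, b, d, f}  B4 = {a, b, c, d}  B5 = {a, d, e, f}
Tree: B1–B2, B2–B3, B3–B4, B3–B5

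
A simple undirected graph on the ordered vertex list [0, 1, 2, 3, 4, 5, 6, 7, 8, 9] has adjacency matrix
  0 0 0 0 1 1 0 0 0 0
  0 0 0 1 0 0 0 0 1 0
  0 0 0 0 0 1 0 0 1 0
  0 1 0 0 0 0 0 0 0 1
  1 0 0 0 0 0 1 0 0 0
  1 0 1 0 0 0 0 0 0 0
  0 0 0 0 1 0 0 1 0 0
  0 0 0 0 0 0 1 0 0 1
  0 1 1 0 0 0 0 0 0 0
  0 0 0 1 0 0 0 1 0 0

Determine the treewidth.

A width-2 tree decomposition is:
Bags: B1 = {0, 4, 5}  B2 = {2, 4, 5}  B3 = {2, 4, 8}  B4 = {1, 4, 8}  B5 = {1, 3, 4}  B6 = {3, 4, 9}  B7 = {4, 7, 9}  B8 = {4, 6, 7}
Tree: B1–B2, B2–B3, B3–B4, B4–B5, B5–B6, B6–B7, B7–B8
The largest bag has 3 vertices, giving width 2; this decomposition certifies tw(G) ≤ 2. For the lower bound, G contains the cycle 4–0–5–2–8–1–3–9–7–6–4, so G is not a forest; only forests have treewidth ≤ 1, hence tw(G) ≥ 2. Therefore the treewidth is 2.

2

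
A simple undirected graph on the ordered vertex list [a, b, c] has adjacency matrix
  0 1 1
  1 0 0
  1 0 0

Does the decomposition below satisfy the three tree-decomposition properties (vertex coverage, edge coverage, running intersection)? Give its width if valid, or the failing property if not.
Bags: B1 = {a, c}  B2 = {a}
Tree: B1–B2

A tree decomposition must satisfy three properties: every vertex lies in some bag; for every edge, both endpoints lie together in some bag; and for every vertex, the bags containing it form a connected subtree. Here vertex b appears in no bag, so the decomposition is invalid.

No — vertex b appears in no bag.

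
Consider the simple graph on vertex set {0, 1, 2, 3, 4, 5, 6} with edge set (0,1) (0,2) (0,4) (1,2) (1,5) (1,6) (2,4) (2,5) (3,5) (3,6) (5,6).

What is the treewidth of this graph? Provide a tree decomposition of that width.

Treewidth 2.
One optimal decomposition is:
Bags: B1 = {0, 1, 2}  B2 = {1, 2, 5}  B3 = {1, 5, 6}  B4 = {0, 2, 4}  B5 = {3, 5, 6}
Tree: B1–B2, B2–B3, B1–B4, B3–B5

Each bag holds 3 vertices, so the decomposition has width 2, which upper-bounds the treewidth. On the other hand G contains the 3-clique {0, 1, 2}. A clique must lie in a single bag of any decomposition, so no decomposition can have width below 2. The upper and lower bounds meet at 2, so that is the treewidth.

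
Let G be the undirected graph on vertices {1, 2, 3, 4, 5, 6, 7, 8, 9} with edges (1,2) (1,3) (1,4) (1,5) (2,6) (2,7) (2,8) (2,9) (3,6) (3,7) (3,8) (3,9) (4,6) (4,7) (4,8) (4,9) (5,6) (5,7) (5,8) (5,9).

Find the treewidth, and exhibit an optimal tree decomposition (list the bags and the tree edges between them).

Treewidth 4.
Bags: B1 = {2, 3, 4, 5, 7}  B2 = {2, 3, 4, 5, 6}  B3 = {2, 3, 4, 5, 8}  B4 = {1, 2, 3, 4, 5}  B5 = {2, 3, 4, 5, 9}
Tree: B1–B2, B2–B3, B3–B4, B4–B5

Each bag holds 5 vertices, so the decomposition has width 4, which upper-bounds the treewidth. For the lower bound: the 5 vertex sets {2,7}, {3,6}, {5,8}, {4}, {1} are disjoint, each induces a connected subgraph, and every pair is joined by at least one edge of G. Contracting each set to a single vertex therefore yields K_{5} as a minor, and since treewidth is minor-monotone, tw(G) ≥ tw(K_{5}) = 4. The upper and lower bounds meet at 4, so that is the treewidth.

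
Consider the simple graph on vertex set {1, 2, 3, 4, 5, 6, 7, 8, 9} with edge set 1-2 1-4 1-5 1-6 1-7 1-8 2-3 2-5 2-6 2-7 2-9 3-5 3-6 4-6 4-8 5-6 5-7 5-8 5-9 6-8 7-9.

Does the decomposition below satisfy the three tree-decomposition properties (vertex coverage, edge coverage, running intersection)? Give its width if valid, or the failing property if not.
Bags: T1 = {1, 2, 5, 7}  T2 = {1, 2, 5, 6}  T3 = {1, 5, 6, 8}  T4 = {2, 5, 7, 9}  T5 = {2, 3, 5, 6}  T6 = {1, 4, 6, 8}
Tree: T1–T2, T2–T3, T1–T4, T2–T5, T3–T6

Yes; width 3.

Checking the three conditions: (i) the bags cover all of {1, 2, 3, 4, 5, 6, 7, 8, 9}; (ii) for each edge, some bag contains both endpoints; (iii) the bags containing any fixed vertex form a subtree. All hold, so the decomposition is valid with width 4 − 1 = 3.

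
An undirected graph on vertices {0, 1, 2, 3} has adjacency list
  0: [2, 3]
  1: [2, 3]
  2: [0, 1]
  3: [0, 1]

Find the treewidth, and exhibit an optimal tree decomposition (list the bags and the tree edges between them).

Treewidth 2.
Bags: B1 = {0, 2, 3}  B2 = {1, 2, 3}
Tree: B1–B2

The largest bag has 3 vertices, giving width 2; this decomposition certifies tw(G) ≤ 2. Since 2–0–3–1–2 is a cycle in G, G is not acyclic. Forests are exactly the graphs of treewidth ≤ 1, so tw(G) ≥ 2. Hence tw(G) = 2 exactly.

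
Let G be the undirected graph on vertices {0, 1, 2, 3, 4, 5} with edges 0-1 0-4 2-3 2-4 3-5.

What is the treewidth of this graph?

A width-1 tree decomposition is:
Bags: B1 = {3, 5}  B2 = {2, 3}  B3 = {2, 4}  B4 = {0, 4}  B5 = {0, 1}
Tree: B1–B2, B2–B3, B3–B4, B4–B5
Every bag has size at most 2, so the width is 2 − 1 = 1 and tw(G) ≤ 1. Since G has at least one edge (e.g. 5–3), it is not an edgeless graph, so tw(G) ≥ 1. The upper and lower bounds meet at 1, so that is the treewidth.

1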